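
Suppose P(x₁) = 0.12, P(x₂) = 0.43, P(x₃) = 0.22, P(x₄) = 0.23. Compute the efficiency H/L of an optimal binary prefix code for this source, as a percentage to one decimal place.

Entropy H = −Σ p log₂ p ≈ 1.8589 bits.
Huffman merges: 3/25+11/50→17/50; 23/100+17/50→57/100; 43/100+57/100→1. L = 191/100 ≈ 1.9100.
Efficiency = H/L = 1.8589/1.9100 = 97.3%.

97.3%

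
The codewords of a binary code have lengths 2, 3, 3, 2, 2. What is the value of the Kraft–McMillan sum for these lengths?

1

With common denominator 2^3 = 8: Σ 2^(−ℓᵢ) = 2/8 + 1/8 + 1/8 + 2/8 + 2/8 = 8/8 = 1.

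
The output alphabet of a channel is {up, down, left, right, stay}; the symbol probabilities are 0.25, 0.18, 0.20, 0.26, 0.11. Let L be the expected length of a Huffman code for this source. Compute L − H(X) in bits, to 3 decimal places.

0.025 bits

Entropy H = −Σ p log₂ p ≈ 2.2653 bits.
Huffman merges: 11/100+9/50→29/100; 1/5+1/4→9/20; 13/50+29/100→11/20; 9/20+11/20→1. L = 229/100 ≈ 2.2900.
L − H = 2.2900 − 2.2653 = 0.025 bits.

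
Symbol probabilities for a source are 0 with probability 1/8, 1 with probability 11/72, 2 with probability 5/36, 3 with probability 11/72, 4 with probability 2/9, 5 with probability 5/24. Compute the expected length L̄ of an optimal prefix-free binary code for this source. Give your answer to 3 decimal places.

2.569 bits/symbol

Repeatedly combine the two least-probable nodes; the expected code length is the sum of the merged weights.
merge 1/8 + 5/36 → 19/72
merge 11/72 + 11/72 → 11/36
merge 5/24 + 2/9 → 31/72
merge 19/72 + 11/36 → 41/72
merge 31/72 + 41/72 → 1
L = 19/72 + 11/36 + 31/72 + 41/72 + 1 = 185/72 ≈ 2.569 bits/symbol.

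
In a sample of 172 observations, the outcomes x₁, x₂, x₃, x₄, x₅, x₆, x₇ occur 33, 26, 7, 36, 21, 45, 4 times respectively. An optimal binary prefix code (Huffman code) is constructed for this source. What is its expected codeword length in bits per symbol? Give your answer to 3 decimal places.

Probabilities are the counts divided by 172.
Repeatedly combine the two least-probable nodes; the expected code length is the sum of the merged weights.
merge 1/43 + 7/172 → 11/172
merge 11/172 + 21/172 → 8/43
merge 13/86 + 8/43 → 29/86
merge 33/172 + 9/43 → 69/172
merge 45/172 + 29/86 → 103/172
merge 69/172 + 103/172 → 1
L = 11/172 + 8/43 + 29/86 + 69/172 + 103/172 + 1 = 445/172 ≈ 2.587 bits/symbol.

2.587 bits/symbol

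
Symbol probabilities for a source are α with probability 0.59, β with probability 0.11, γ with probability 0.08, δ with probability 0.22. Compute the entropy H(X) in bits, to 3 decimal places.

1.571 bits

H = −Σ pᵢ log₂ pᵢ.
−0.59·log₂(0.59) = 0.4491
−0.11·log₂(0.11) = 0.3503
−0.08·log₂(0.08) = 0.2915
−0.22·log₂(0.22) = 0.4806
Sum ≈ 1.5715 → 1.571 bits.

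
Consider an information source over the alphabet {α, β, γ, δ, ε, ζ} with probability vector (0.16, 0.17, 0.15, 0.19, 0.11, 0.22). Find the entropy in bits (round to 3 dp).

H = −Σ pᵢ log₂ pᵢ.
−0.16·log₂(0.16) = 0.4230
−0.17·log₂(0.17) = 0.4346
−0.15·log₂(0.15) = 0.4105
−0.19·log₂(0.19) = 0.4552
−0.11·log₂(0.11) = 0.3503
−0.22·log₂(0.22) = 0.4806
Sum ≈ 2.5542 → 2.554 bits.

2.554 bits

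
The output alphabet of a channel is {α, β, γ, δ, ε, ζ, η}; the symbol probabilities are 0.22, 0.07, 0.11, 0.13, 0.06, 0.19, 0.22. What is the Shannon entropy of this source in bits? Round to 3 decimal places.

2.661 bits

H = −Σ pᵢ log₂ pᵢ.
−0.22·log₂(0.22) = 0.4806
−0.07·log₂(0.07) = 0.2686
−0.11·log₂(0.11) = 0.3503
−0.13·log₂(0.13) = 0.3826
−0.06·log₂(0.06) = 0.2435
−0.19·log₂(0.19) = 0.4552
−0.22·log₂(0.22) = 0.4806
Sum ≈ 2.6614 → 2.661 bits.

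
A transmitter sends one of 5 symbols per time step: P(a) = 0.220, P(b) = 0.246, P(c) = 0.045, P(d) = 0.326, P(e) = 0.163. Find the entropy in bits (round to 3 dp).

2.133 bits

H = −Σ pᵢ log₂ pᵢ.
−0.220·log₂(0.220) = 0.4806
−0.246·log₂(0.246) = 0.4977
−0.045·log₂(0.045) = 0.2013
−0.326·log₂(0.326) = 0.5272
−0.163·log₂(0.163) = 0.4266
Sum ≈ 2.1334 → 2.133 bits.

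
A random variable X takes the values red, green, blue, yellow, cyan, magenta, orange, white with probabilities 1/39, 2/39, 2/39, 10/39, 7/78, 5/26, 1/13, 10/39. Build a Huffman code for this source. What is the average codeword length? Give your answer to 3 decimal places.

Repeatedly combine the two least-probable nodes; the expected code length is the sum of the merged weights.
merge 1/39 + 2/39 → 1/13
merge 2/39 + 1/13 → 5/39
merge 1/13 + 7/78 → 1/6
merge 5/39 + 1/6 → 23/78
merge 5/26 + 10/39 → 35/78
merge 10/39 + 23/78 → 43/78
merge 35/78 + 43/78 → 1
L = 1/13 + 5/39 + 1/6 + 23/78 + 35/78 + 43/78 + 1 = 8/3 ≈ 2.667 bits/symbol.

2.667 bits/symbol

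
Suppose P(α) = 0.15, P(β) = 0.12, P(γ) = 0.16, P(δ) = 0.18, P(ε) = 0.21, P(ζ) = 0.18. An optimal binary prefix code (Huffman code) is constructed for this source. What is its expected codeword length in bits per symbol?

Repeatedly combine the two least-probable nodes; the expected code length is the sum of the merged weights.
merge 3/25 + 3/20 → 27/100
merge 4/25 + 9/50 → 17/50
merge 9/50 + 21/100 → 39/100
merge 27/100 + 17/50 → 61/100
merge 39/100 + 61/100 → 1
L = 27/100 + 17/50 + 39/100 + 61/100 + 1 = 261/100 = 2.61 bits/symbol.

2.61 bits/symbol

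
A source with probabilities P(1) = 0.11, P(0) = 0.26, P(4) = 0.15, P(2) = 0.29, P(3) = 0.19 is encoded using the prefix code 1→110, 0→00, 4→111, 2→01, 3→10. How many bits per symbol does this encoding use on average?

L̄ = Σ pᵢ·ℓᵢ = 0.11·3 + 0.26·2 + 0.15·3 + 0.29·2 + 0.19·2 = 2.26 bits/symbol.

2.26 bits/symbol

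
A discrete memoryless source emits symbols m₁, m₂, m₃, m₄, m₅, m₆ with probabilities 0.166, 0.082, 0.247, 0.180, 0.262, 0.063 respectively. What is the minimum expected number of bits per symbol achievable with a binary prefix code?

2.456 bits/symbol

Repeatedly combine the two least-probable nodes; the expected code length is the sum of the merged weights.
merge 63/1000 + 41/500 → 29/200
merge 29/200 + 83/500 → 311/1000
merge 9/50 + 247/1000 → 427/1000
merge 131/500 + 311/1000 → 573/1000
merge 427/1000 + 573/1000 → 1
L = 29/200 + 311/1000 + 427/1000 + 573/1000 + 1 = 307/125 = 2.456 bits/symbol.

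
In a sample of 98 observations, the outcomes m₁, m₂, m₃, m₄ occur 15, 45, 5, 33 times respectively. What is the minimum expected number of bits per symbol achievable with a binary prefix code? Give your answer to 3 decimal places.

1.745 bits/symbol

Probabilities are the counts divided by 98.
Repeatedly combine the two least-probable nodes; the expected code length is the sum of the merged weights.
merge 5/98 + 15/98 → 10/49
merge 10/49 + 33/98 → 53/98
merge 45/98 + 53/98 → 1
L = 10/49 + 53/98 + 1 = 171/98 ≈ 1.745 bits/symbol.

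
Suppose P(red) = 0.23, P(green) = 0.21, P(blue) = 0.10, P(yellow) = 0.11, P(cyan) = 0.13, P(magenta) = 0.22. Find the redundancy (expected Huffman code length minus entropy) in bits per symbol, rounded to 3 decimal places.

0.044 bits

Entropy H = −Σ p log₂ p ≈ 2.5062 bits.
Huffman merges: 1/10+11/100→21/100; 13/100+21/100→17/50; 21/100+11/50→43/100; 23/100+17/50→57/100; 43/100+57/100→1. L = 51/20 ≈ 2.5500.
L − H = 2.5500 − 2.5062 = 0.044 bits.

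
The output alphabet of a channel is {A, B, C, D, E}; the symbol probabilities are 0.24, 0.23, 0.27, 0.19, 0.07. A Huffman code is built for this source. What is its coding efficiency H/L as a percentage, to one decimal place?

98.0%

Entropy H = −Σ p log₂ p ≈ 2.2156 bits.
Huffman merges: 7/100+19/100→13/50; 23/100+6/25→47/100; 13/50+27/100→53/100; 47/100+53/100→1. L = 113/50 ≈ 2.2600.
Efficiency = H/L = 2.2156/2.2600 = 98.0%.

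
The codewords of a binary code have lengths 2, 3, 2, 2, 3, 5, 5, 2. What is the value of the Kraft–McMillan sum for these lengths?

1.3125

With common denominator 2^5 = 32: Σ 2^(−ℓᵢ) = 8/32 + 4/32 + 8/32 + 8/32 + 4/32 + 1/32 + 1/32 + 8/32 = 42/32 = 1.3125.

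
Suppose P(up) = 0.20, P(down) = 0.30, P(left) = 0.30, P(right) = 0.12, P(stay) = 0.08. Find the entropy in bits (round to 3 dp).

H = −Σ pᵢ log₂ pᵢ.
−0.20·log₂(0.20) = 0.4644
−0.30·log₂(0.30) = 0.5211
−0.30·log₂(0.30) = 0.5211
−0.12·log₂(0.12) = 0.3671
−0.08·log₂(0.08) = 0.2915
Sum ≈ 2.1651 → 2.165 bits.

2.165 bits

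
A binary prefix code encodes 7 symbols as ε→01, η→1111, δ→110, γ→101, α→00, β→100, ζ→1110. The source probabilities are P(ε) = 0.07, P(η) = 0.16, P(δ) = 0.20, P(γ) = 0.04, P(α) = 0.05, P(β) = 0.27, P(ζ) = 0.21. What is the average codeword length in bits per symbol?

3.25 bits/symbol

L̄ = Σ pᵢ·ℓᵢ = 0.07·2 + 0.16·4 + 0.20·3 + 0.04·3 + 0.05·2 + 0.27·3 + 0.21·4 = 3.25 bits/symbol.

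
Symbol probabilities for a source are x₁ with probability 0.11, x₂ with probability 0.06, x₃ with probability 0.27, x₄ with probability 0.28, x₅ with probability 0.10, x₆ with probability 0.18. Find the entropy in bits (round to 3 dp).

2.396 bits

H = −Σ pᵢ log₂ pᵢ.
−0.11·log₂(0.11) = 0.3503
−0.06·log₂(0.06) = 0.2435
−0.27·log₂(0.27) = 0.5100
−0.28·log₂(0.28) = 0.5142
−0.10·log₂(0.10) = 0.3322
−0.18·log₂(0.18) = 0.4453
Sum ≈ 2.3956 → 2.396 bits.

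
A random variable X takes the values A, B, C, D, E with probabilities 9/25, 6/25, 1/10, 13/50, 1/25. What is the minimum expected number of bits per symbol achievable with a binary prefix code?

Repeatedly combine the two least-probable nodes; the expected code length is the sum of the merged weights.
merge 1/25 + 1/10 → 7/50
merge 7/50 + 6/25 → 19/50
merge 13/50 + 9/25 → 31/50
merge 19/50 + 31/50 → 1
L = 7/50 + 19/50 + 31/50 + 1 = 107/50 = 2.14 bits/symbol.

2.14 bits/symbol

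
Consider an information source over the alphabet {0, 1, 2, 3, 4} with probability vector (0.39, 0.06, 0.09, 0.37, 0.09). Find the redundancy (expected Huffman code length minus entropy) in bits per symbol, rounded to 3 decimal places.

Entropy H = −Σ p log₂ p ≈ 1.9294 bits.
Huffman merges: 3/50+9/100→3/20; 9/100+3/20→6/25; 6/25+37/100→61/100; 39/100+61/100→1. L = 2 ≈ 2.0000.
L − H = 2.0000 − 1.9294 = 0.071 bits.

0.071 bits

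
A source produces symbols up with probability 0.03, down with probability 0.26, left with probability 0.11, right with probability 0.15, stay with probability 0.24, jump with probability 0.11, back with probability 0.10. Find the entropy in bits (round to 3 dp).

H = −Σ pᵢ log₂ pᵢ.
−0.03·log₂(0.03) = 0.1518
−0.26·log₂(0.26) = 0.5053
−0.11·log₂(0.11) = 0.3503
−0.15·log₂(0.15) = 0.4105
−0.24·log₂(0.24) = 0.4941
−0.11·log₂(0.11) = 0.3503
−0.10·log₂(0.10) = 0.3322
Sum ≈ 2.5945 → 2.595 bits.

2.595 bits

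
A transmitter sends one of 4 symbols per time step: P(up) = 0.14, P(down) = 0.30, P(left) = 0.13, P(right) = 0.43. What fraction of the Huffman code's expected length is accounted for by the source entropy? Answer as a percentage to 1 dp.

99.2%

Entropy H = −Σ p log₂ p ≈ 1.8244 bits.
Huffman merges: 13/100+7/50→27/100; 27/100+3/10→57/100; 43/100+57/100→1. L = 46/25 ≈ 1.8400.
Efficiency = H/L = 1.8244/1.8400 = 99.2%.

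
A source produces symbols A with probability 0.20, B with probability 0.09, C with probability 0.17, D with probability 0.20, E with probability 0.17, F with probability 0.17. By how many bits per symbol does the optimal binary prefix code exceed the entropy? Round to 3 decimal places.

Entropy H = −Σ p log₂ p ≈ 2.5452 bits.
Huffman merges: 9/100+17/100→13/50; 17/100+17/100→17/50; 1/5+1/5→2/5; 13/50+17/50→3/5; 2/5+3/5→1. L = 13/5 ≈ 2.6000.
L − H = 2.6000 − 2.5452 = 0.055 bits.

0.055 bits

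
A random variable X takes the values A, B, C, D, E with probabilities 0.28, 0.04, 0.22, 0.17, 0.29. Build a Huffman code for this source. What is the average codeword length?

2.21 bits/symbol

Repeatedly combine the two least-probable nodes; the expected code length is the sum of the merged weights.
merge 1/25 + 17/100 → 21/100
merge 21/100 + 11/50 → 43/100
merge 7/25 + 29/100 → 57/100
merge 43/100 + 57/100 → 1
L = 21/100 + 43/100 + 57/100 + 1 = 221/100 = 2.21 bits/symbol.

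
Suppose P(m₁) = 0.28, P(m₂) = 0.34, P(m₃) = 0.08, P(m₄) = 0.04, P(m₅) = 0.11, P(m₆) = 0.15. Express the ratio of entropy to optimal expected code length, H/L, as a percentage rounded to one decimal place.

Entropy H = −Σ p log₂ p ≈ 2.2815 bits.
Huffman merges: 1/25+2/25→3/25; 11/100+3/25→23/100; 3/20+23/100→19/50; 7/25+17/50→31/50; 19/50+31/50→1. L = 47/20 ≈ 2.3500.
Efficiency = H/L = 2.2815/2.3500 = 97.1%.

97.1%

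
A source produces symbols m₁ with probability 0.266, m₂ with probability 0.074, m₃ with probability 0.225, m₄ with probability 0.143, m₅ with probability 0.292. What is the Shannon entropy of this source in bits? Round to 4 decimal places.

2.1902 bits

H = −Σ pᵢ log₂ pᵢ.
−0.266·log₂(0.266) = 0.5082
−0.074·log₂(0.074) = 0.2780
−0.225·log₂(0.225) = 0.4842
−0.143·log₂(0.143) = 0.4012
−0.292·log₂(0.292) = 0.5186
Sum ≈ 2.1902 → 2.1902 bits.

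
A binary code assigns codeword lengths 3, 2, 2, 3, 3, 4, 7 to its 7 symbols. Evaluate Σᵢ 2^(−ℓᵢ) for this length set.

With common denominator 2^7 = 128: Σ 2^(−ℓᵢ) = 16/128 + 32/128 + 32/128 + 16/128 + 16/128 + 8/128 + 1/128 = 121/128 = 0.9453125.

0.9453125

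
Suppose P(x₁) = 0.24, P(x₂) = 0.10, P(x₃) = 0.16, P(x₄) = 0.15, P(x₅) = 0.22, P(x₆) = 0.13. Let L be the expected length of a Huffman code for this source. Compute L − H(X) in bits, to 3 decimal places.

Entropy H = −Σ p log₂ p ≈ 2.5231 bits.
Huffman merges: 1/10+13/100→23/100; 3/20+4/25→31/100; 11/50+23/100→9/20; 6/25+31/100→11/20; 9/20+11/20→1. L = 127/50 ≈ 2.5400.
L − H = 2.5400 − 2.5231 = 0.017 bits.

0.017 bits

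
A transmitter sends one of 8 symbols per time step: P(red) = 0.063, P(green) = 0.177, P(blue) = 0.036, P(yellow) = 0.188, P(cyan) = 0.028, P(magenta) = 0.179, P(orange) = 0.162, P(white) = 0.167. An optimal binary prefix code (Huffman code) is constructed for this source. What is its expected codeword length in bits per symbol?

2.824 bits/symbol

Repeatedly combine the two least-probable nodes; the expected code length is the sum of the merged weights.
merge 7/250 + 9/250 → 8/125
merge 63/1000 + 8/125 → 127/1000
merge 127/1000 + 81/500 → 289/1000
merge 167/1000 + 177/1000 → 43/125
merge 179/1000 + 47/250 → 367/1000
merge 289/1000 + 43/125 → 633/1000
merge 367/1000 + 633/1000 → 1
L = 8/125 + 127/1000 + 289/1000 + 43/125 + 367/1000 + 633/1000 + 1 = 353/125 = 2.824 bits/symbol.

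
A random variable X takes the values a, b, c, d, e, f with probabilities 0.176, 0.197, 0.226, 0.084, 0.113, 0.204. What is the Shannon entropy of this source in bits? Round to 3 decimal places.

H = −Σ pᵢ log₂ pᵢ.
−0.176·log₂(0.176) = 0.4411
−0.197·log₂(0.197) = 0.4617
−0.226·log₂(0.226) = 0.4849
−0.084·log₂(0.084) = 0.3002
−0.113·log₂(0.113) = 0.3555
−0.204·log₂(0.204) = 0.4678
Sum ≈ 2.5112 → 2.511 bits.

2.511 bits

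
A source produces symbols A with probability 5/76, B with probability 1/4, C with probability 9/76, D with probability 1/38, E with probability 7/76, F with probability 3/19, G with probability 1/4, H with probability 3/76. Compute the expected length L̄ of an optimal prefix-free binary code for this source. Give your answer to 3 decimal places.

Repeatedly combine the two least-probable nodes; the expected code length is the sum of the merged weights.
merge 1/38 + 3/76 → 5/76
merge 5/76 + 5/76 → 5/38
merge 7/76 + 9/76 → 4/19
merge 5/38 + 3/19 → 11/38
merge 4/19 + 1/4 → 35/76
merge 1/4 + 11/38 → 41/76
merge 35/76 + 41/76 → 1
L = 5/76 + 5/38 + 4/19 + 11/38 + 35/76 + 41/76 + 1 = 205/76 ≈ 2.697 bits/symbol.

2.697 bits/symbol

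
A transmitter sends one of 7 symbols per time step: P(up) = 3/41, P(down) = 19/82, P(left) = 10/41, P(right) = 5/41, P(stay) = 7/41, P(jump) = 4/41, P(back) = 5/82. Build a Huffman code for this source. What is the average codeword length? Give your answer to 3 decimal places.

Repeatedly combine the two least-probable nodes; the expected code length is the sum of the merged weights.
merge 5/82 + 3/41 → 11/82
merge 4/41 + 5/41 → 9/41
merge 11/82 + 7/41 → 25/82
merge 9/41 + 19/82 → 37/82
merge 10/41 + 25/82 → 45/82
merge 37/82 + 45/82 → 1
L = 11/82 + 9/41 + 25/82 + 37/82 + 45/82 + 1 = 109/41 ≈ 2.659 bits/symbol.

2.659 bits/symbol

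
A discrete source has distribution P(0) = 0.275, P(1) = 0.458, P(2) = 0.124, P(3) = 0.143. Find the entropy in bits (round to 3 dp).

H = −Σ pᵢ log₂ pᵢ.
−0.275·log₂(0.275) = 0.5122
−0.458·log₂(0.458) = 0.5160
−0.124·log₂(0.124) = 0.3734
−0.143·log₂(0.143) = 0.4012
Sum ≈ 1.8028 → 1.803 bits.

1.803 bits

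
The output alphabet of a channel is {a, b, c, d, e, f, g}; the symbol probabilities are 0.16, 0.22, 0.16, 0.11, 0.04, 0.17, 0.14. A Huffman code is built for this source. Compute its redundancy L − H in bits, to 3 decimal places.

Entropy H = −Σ p log₂ p ≈ 2.6943 bits.
Huffman merges: 1/25+11/100→3/20; 7/50+3/20→29/100; 4/25+4/25→8/25; 17/100+11/50→39/100; 29/100+8/25→61/100; 39/100+61/100→1. L = 69/25 ≈ 2.7600.
L − H = 2.7600 − 2.6943 = 0.066 bits.

0.066 bits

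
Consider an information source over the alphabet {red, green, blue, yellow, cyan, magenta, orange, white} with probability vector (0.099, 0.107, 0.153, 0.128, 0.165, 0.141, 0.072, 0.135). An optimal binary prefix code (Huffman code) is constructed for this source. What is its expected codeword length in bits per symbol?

3 bits/symbol

Repeatedly combine the two least-probable nodes; the expected code length is the sum of the merged weights.
merge 9/125 + 99/1000 → 171/1000
merge 107/1000 + 16/125 → 47/200
merge 27/200 + 141/1000 → 69/250
merge 153/1000 + 33/200 → 159/500
merge 171/1000 + 47/200 → 203/500
merge 69/250 + 159/500 → 297/500
merge 203/500 + 297/500 → 1
L = 171/1000 + 47/200 + 69/250 + 159/500 + 203/500 + 297/500 + 1 = 3 bits/symbol.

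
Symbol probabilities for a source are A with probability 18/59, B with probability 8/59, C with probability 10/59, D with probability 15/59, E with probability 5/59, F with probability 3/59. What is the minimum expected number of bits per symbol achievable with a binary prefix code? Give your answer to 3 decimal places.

Repeatedly combine the two least-probable nodes; the expected code length is the sum of the merged weights.
merge 3/59 + 5/59 → 8/59
merge 8/59 + 8/59 → 16/59
merge 10/59 + 15/59 → 25/59
merge 16/59 + 18/59 → 34/59
merge 25/59 + 34/59 → 1
L = 8/59 + 16/59 + 25/59 + 34/59 + 1 = 142/59 ≈ 2.407 bits/symbol.

2.407 bits/symbol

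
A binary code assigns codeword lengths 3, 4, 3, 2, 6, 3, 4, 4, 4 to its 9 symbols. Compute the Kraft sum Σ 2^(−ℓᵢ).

With common denominator 2^6 = 64: Σ 2^(−ℓᵢ) = 8/64 + 4/64 + 8/64 + 16/64 + 1/64 + 8/64 + 4/64 + 4/64 + 4/64 = 57/64 = 0.890625.

0.890625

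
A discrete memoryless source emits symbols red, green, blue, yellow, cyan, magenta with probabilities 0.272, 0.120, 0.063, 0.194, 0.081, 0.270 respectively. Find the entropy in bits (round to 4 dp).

2.3919 bits

H = −Σ pᵢ log₂ pᵢ.
−0.272·log₂(0.272) = 0.5109
−0.120·log₂(0.120) = 0.3671
−0.063·log₂(0.063) = 0.2513
−0.194·log₂(0.194) = 0.4590
−0.081·log₂(0.081) = 0.2937
−0.270·log₂(0.270) = 0.5100
Sum ≈ 2.3919 → 2.3919 bits.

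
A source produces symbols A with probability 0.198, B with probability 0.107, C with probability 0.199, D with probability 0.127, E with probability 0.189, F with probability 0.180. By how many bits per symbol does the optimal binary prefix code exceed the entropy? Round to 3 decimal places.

0.054 bits

Entropy H = −Σ p log₂ p ≈ 2.5488 bits.
Huffman merges: 107/1000+127/1000→117/500; 9/50+189/1000→369/1000; 99/500+199/1000→397/1000; 117/500+369/1000→603/1000; 397/1000+603/1000→1. L = 2603/1000 ≈ 2.6030.
L − H = 2.6030 − 2.5488 = 0.054 bits.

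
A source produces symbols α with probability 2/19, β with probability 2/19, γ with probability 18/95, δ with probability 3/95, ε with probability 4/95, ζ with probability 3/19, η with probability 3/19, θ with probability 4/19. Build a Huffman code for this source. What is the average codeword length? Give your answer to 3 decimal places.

2.853 bits/symbol

Repeatedly combine the two least-probable nodes; the expected code length is the sum of the merged weights.
merge 3/95 + 4/95 → 7/95
merge 7/95 + 2/19 → 17/95
merge 2/19 + 3/19 → 5/19
merge 3/19 + 17/95 → 32/95
merge 18/95 + 4/19 → 2/5
merge 5/19 + 32/95 → 3/5
merge 2/5 + 3/5 → 1
L = 7/95 + 17/95 + 5/19 + 32/95 + 2/5 + 3/5 + 1 = 271/95 ≈ 2.853 bits/symbol.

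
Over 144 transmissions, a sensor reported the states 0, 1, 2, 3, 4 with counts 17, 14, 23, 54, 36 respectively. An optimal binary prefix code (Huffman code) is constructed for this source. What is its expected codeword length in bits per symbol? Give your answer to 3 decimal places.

Probabilities are the counts divided by 144.
Repeatedly combine the two least-probable nodes; the expected code length is the sum of the merged weights.
merge 7/72 + 17/144 → 31/144
merge 23/144 + 31/144 → 3/8
merge 1/4 + 3/8 → 5/8
merge 3/8 + 5/8 → 1
L = 31/144 + 3/8 + 5/8 + 1 = 319/144 ≈ 2.215 bits/symbol.

2.215 bits/symbol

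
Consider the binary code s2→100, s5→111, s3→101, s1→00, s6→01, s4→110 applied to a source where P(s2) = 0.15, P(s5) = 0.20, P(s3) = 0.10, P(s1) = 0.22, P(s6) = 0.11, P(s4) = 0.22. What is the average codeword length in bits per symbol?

L̄ = Σ pᵢ·ℓᵢ = 0.15·3 + 0.20·3 + 0.10·3 + 0.22·2 + 0.11·2 + 0.22·3 = 2.67 bits/symbol.

2.67 bits/symbol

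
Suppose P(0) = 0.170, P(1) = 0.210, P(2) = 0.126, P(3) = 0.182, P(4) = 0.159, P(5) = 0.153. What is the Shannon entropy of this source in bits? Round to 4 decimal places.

H = −Σ pᵢ log₂ pᵢ.
−0.170·log₂(0.170) = 0.4346
−0.210·log₂(0.210) = 0.4728
−0.126·log₂(0.126) = 0.3766
−0.182·log₂(0.182) = 0.4474
−0.159·log₂(0.159) = 0.4218
−0.153·log₂(0.153) = 0.4144
Sum ≈ 2.5675 → 2.5675 bits.

2.5675 bits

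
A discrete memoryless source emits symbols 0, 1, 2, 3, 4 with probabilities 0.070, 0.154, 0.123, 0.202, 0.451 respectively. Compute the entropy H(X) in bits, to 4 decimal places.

H = −Σ pᵢ log₂ pᵢ.
−0.070·log₂(0.070) = 0.2686
−0.154·log₂(0.154) = 0.4156
−0.123·log₂(0.123) = 0.3719
−0.202·log₂(0.202) = 0.4661
−0.451·log₂(0.451) = 0.5181
Sum ≈ 2.0403 → 2.0403 bits.

2.0403 bits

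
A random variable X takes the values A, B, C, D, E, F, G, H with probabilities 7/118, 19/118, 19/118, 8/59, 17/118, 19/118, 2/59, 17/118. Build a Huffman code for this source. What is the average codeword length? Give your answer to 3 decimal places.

2.932 bits/symbol

Repeatedly combine the two least-probable nodes; the expected code length is the sum of the merged weights.
merge 2/59 + 7/118 → 11/118
merge 11/118 + 8/59 → 27/118
merge 17/118 + 17/118 → 17/59
merge 19/118 + 19/118 → 19/59
merge 19/118 + 27/118 → 23/59
merge 17/59 + 19/59 → 36/59
merge 23/59 + 36/59 → 1
L = 11/118 + 27/118 + 17/59 + 19/59 + 23/59 + 36/59 + 1 = 173/59 ≈ 2.932 bits/symbol.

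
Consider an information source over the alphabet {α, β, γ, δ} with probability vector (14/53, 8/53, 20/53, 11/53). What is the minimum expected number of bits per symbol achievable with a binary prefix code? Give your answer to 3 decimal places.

Repeatedly combine the two least-probable nodes; the expected code length is the sum of the merged weights.
merge 8/53 + 11/53 → 19/53
merge 14/53 + 19/53 → 33/53
merge 20/53 + 33/53 → 1
L = 19/53 + 33/53 + 1 = 105/53 ≈ 1.981 bits/symbol.

1.981 bits/symbol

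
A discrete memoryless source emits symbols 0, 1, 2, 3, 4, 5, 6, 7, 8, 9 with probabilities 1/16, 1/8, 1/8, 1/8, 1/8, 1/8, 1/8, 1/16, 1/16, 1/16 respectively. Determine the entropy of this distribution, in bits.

3.25 bits

Each probability is a power of 1/2, so log₂(1/p) is an integer.
H = Σ p·log₂(1/p) = 1/16·4 + 1/8·3 + 1/8·3 + 1/8·3 + 1/8·3 + 1/8·3 + 1/8·3 + 1/16·4 + 1/16·4 + 1/16·4 = 3.25 bits.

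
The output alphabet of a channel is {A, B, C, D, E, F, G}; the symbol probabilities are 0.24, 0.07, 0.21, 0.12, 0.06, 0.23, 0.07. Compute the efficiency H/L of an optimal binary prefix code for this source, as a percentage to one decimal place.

98.6%

Entropy H = −Σ p log₂ p ≈ 2.6023 bits.
Huffman merges: 3/50+7/100→13/100; 7/100+3/25→19/100; 13/100+19/100→8/25; 21/100+23/100→11/25; 6/25+8/25→14/25; 11/25+14/25→1. L = 66/25 ≈ 2.6400.
Efficiency = H/L = 2.6023/2.6400 = 98.6%.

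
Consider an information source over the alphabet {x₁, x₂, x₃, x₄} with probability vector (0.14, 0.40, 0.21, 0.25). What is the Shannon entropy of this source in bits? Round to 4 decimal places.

1.8987 bits

H = −Σ pᵢ log₂ pᵢ.
−0.14·log₂(0.14) = 0.3971
−0.40·log₂(0.40) = 0.5288
−0.21·log₂(0.21) = 0.4728
−0.25·log₂(0.25) = 0.5000
Sum ≈ 1.8987 → 1.8987 bits.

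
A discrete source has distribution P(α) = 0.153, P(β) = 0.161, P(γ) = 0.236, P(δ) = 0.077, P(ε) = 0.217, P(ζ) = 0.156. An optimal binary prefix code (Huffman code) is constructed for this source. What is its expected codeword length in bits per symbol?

2.547 bits/symbol

Repeatedly combine the two least-probable nodes; the expected code length is the sum of the merged weights.
merge 77/1000 + 153/1000 → 23/100
merge 39/250 + 161/1000 → 317/1000
merge 217/1000 + 23/100 → 447/1000
merge 59/250 + 317/1000 → 553/1000
merge 447/1000 + 553/1000 → 1
L = 23/100 + 317/1000 + 447/1000 + 553/1000 + 1 = 2547/1000 = 2.547 bits/symbol.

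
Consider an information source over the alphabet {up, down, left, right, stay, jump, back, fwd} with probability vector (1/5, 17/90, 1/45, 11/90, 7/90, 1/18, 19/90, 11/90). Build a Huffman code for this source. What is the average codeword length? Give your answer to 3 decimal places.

2.822 bits/symbol

Repeatedly combine the two least-probable nodes; the expected code length is the sum of the merged weights.
merge 1/45 + 1/18 → 7/90
merge 7/90 + 7/90 → 7/45
merge 11/90 + 11/90 → 11/45
merge 7/45 + 17/90 → 31/90
merge 1/5 + 19/90 → 37/90
merge 11/45 + 31/90 → 53/90
merge 37/90 + 53/90 → 1
L = 7/90 + 7/45 + 11/45 + 31/90 + 37/90 + 53/90 + 1 = 127/45 ≈ 2.822 bits/symbol.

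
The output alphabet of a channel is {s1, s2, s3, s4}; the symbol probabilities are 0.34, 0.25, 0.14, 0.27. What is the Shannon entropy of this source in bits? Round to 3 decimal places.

1.936 bits

H = −Σ pᵢ log₂ pᵢ.
−0.34·log₂(0.34) = 0.5292
−0.25·log₂(0.25) = 0.5000
−0.14·log₂(0.14) = 0.3971
−0.27·log₂(0.27) = 0.5100
Sum ≈ 1.9363 → 1.936 bits.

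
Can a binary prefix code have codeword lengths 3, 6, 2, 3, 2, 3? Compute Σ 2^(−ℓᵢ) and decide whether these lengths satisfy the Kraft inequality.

With common denominator 2^6 = 64: Σ 2^(−ℓᵢ) = 8/64 + 1/64 + 16/64 + 8/64 + 16/64 + 8/64 = 57/64 = 0.890625.
Kraft's inequality requires Σ ≤ 1; here Σ = 0.890625 ≤ 1, so such a prefix code exists.

0.890625; yes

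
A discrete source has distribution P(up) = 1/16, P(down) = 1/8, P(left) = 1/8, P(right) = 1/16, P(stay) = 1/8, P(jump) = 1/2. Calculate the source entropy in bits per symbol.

2.125 bits

Each probability is a power of 1/2, so log₂(1/p) is an integer.
H = Σ p·log₂(1/p) = 1/16·4 + 1/8·3 + 1/8·3 + 1/16·4 + 1/8·3 + 1/2·1 = 2.125 bits.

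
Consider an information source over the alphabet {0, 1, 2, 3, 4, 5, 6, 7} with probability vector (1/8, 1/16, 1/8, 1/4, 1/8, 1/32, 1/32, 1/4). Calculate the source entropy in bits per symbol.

2.6875 bits

Each probability is a power of 1/2, so log₂(1/p) is an integer.
H = Σ p·log₂(1/p) = 1/8·3 + 1/16·4 + 1/8·3 + 1/4·2 + 1/8·3 + 1/32·5 + 1/32·5 + 1/4·2 = 2.6875 bits.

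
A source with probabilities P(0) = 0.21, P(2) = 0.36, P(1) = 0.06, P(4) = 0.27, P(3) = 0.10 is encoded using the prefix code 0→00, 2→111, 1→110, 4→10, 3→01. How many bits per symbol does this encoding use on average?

2.42 bits/symbol

L̄ = Σ pᵢ·ℓᵢ = 0.21·2 + 0.36·3 + 0.06·3 + 0.27·2 + 0.10·2 = 2.42 bits/symbol.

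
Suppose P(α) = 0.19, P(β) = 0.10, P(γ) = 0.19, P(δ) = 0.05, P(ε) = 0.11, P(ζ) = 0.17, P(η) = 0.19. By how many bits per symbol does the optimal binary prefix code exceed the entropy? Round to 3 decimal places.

Entropy H = −Σ p log₂ p ≈ 2.6988 bits.
Huffman merges: 1/20+1/10→3/20; 11/100+3/20→13/50; 17/100+19/100→9/25; 19/100+19/100→19/50; 13/50+9/25→31/50; 19/50+31/50→1. L = 277/100 ≈ 2.7700.
L − H = 2.7700 − 2.6988 = 0.071 bits.

0.071 bits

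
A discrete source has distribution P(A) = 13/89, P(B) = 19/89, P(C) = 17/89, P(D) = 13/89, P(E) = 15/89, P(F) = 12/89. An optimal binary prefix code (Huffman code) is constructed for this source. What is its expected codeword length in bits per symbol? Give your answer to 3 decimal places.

2.596 bits/symbol

Repeatedly combine the two least-probable nodes; the expected code length is the sum of the merged weights.
merge 12/89 + 13/89 → 25/89
merge 13/89 + 15/89 → 28/89
merge 17/89 + 19/89 → 36/89
merge 25/89 + 28/89 → 53/89
merge 36/89 + 53/89 → 1
L = 25/89 + 28/89 + 36/89 + 53/89 + 1 = 231/89 ≈ 2.596 bits/symbol.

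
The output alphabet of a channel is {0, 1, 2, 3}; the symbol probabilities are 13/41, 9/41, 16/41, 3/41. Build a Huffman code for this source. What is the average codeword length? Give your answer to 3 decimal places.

Repeatedly combine the two least-probable nodes; the expected code length is the sum of the merged weights.
merge 3/41 + 9/41 → 12/41
merge 12/41 + 13/41 → 25/41
merge 16/41 + 25/41 → 1
L = 12/41 + 25/41 + 1 = 78/41 ≈ 1.902 bits/symbol.

1.902 bits/symbol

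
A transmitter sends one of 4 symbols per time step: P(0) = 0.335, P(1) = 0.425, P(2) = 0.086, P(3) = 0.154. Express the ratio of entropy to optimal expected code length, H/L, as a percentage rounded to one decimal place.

97.7%

Entropy H = −Σ p log₂ p ≈ 1.7732 bits.
Huffman merges: 43/500+77/500→6/25; 6/25+67/200→23/40; 17/40+23/40→1. L = 363/200 ≈ 1.8150.
Efficiency = H/L = 1.7732/1.8150 = 97.7%.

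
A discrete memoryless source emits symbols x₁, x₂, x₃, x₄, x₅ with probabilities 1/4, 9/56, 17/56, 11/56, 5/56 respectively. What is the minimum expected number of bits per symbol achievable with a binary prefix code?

Repeatedly combine the two least-probable nodes; the expected code length is the sum of the merged weights.
merge 5/56 + 9/56 → 1/4
merge 11/56 + 1/4 → 25/56
merge 1/4 + 17/56 → 31/56
merge 25/56 + 31/56 → 1
L = 1/4 + 25/56 + 31/56 + 1 = 9/4 = 2.25 bits/symbol.

2.25 bits/symbol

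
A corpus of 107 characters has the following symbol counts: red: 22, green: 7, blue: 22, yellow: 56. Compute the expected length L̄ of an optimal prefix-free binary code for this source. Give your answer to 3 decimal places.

1.748 bits/symbol

Probabilities are the counts divided by 107.
Repeatedly combine the two least-probable nodes; the expected code length is the sum of the merged weights.
merge 7/107 + 22/107 → 29/107
merge 22/107 + 29/107 → 51/107
merge 51/107 + 56/107 → 1
L = 29/107 + 51/107 + 1 = 187/107 ≈ 1.748 bits/symbol.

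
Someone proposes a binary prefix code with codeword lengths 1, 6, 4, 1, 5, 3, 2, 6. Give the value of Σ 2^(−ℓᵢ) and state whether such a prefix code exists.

1.5; no

With common denominator 2^6 = 64: Σ 2^(−ℓᵢ) = 32/64 + 1/64 + 4/64 + 32/64 + 2/64 + 8/64 + 16/64 + 1/64 = 96/64 = 1.5.
Kraft's inequality requires Σ ≤ 1; here Σ = 1.5 > 1, so no such prefix code exists.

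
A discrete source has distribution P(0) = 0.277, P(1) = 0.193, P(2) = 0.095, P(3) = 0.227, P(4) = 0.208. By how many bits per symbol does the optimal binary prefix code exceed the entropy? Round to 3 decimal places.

Entropy H = −Σ p log₂ p ≈ 2.2505 bits.
Huffman merges: 19/200+193/1000→36/125; 26/125+227/1000→87/200; 277/1000+36/125→113/200; 87/200+113/200→1. L = 286/125 ≈ 2.2880.
L − H = 2.2880 − 2.2505 = 0.038 bits.

0.038 bits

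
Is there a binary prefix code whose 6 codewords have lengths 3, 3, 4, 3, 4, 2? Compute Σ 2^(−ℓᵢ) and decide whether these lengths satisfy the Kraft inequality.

With common denominator 2^4 = 16: Σ 2^(−ℓᵢ) = 2/16 + 2/16 + 1/16 + 2/16 + 1/16 + 4/16 = 12/16 = 0.75.
Kraft's inequality requires Σ ≤ 1; here Σ = 0.75 ≤ 1, so such a prefix code exists.

0.75; yes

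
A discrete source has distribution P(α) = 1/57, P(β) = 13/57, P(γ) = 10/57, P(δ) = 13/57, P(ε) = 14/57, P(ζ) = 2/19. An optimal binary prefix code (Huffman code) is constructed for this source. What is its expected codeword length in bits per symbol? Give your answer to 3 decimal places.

2.421 bits/symbol

Repeatedly combine the two least-probable nodes; the expected code length is the sum of the merged weights.
merge 1/57 + 2/19 → 7/57
merge 7/57 + 10/57 → 17/57
merge 13/57 + 13/57 → 26/57
merge 14/57 + 17/57 → 31/57
merge 26/57 + 31/57 → 1
L = 7/57 + 17/57 + 26/57 + 31/57 + 1 = 46/19 ≈ 2.421 bits/symbol.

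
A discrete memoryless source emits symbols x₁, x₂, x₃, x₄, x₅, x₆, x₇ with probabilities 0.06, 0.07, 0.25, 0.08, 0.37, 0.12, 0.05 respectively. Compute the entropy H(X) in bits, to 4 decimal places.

2.4175 bits

H = −Σ pᵢ log₂ pᵢ.
−0.06·log₂(0.06) = 0.2435
−0.07·log₂(0.07) = 0.2686
−0.25·log₂(0.25) = 0.5000
−0.08·log₂(0.08) = 0.2915
−0.37·log₂(0.37) = 0.5307
−0.12·log₂(0.12) = 0.3671
−0.05·log₂(0.05) = 0.2161
Sum ≈ 2.4175 → 2.4175 bits.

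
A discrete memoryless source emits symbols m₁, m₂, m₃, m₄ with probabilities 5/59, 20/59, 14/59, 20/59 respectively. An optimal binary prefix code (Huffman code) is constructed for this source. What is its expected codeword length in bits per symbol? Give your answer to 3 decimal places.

Repeatedly combine the two least-probable nodes; the expected code length is the sum of the merged weights.
merge 5/59 + 14/59 → 19/59
merge 19/59 + 20/59 → 39/59
merge 20/59 + 39/59 → 1
L = 19/59 + 39/59 + 1 = 117/59 ≈ 1.983 bits/symbol.

1.983 bits/symbol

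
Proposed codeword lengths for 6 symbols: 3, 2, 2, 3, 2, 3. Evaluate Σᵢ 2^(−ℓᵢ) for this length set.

With common denominator 2^3 = 8: Σ 2^(−ℓᵢ) = 1/8 + 2/8 + 2/8 + 1/8 + 2/8 + 1/8 = 9/8 = 1.125.

1.125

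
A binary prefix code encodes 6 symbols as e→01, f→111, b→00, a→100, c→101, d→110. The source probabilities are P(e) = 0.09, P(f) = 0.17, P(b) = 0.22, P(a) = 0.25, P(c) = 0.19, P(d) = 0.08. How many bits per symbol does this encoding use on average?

L̄ = Σ pᵢ·ℓᵢ = 0.09·2 + 0.17·3 + 0.22·2 + 0.25·3 + 0.19·3 + 0.08·3 = 2.69 bits/symbol.

2.69 bits/symbol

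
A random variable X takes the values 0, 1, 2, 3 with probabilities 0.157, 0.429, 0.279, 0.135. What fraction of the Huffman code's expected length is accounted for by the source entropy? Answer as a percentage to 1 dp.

99.1%

Entropy H = −Σ p log₂ p ≈ 1.8470 bits.
Huffman merges: 27/200+157/1000→73/250; 279/1000+73/250→571/1000; 429/1000+571/1000→1. L = 1863/1000 ≈ 1.8630.
Efficiency = H/L = 1.8470/1.8630 = 99.1%.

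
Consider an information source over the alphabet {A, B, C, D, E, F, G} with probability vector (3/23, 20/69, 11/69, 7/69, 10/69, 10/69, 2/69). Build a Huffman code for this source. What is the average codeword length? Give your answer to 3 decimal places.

2.681 bits/symbol

Repeatedly combine the two least-probable nodes; the expected code length is the sum of the merged weights.
merge 2/69 + 7/69 → 3/23
merge 3/23 + 3/23 → 6/23
merge 10/69 + 10/69 → 20/69
merge 11/69 + 6/23 → 29/69
merge 20/69 + 20/69 → 40/69
merge 29/69 + 40/69 → 1
L = 3/23 + 6/23 + 20/69 + 29/69 + 40/69 + 1 = 185/69 ≈ 2.681 bits/symbol.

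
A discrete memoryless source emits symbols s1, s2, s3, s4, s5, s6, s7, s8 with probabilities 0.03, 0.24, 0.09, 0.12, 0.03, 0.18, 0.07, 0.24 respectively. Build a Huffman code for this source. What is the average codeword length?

Repeatedly combine the two least-probable nodes; the expected code length is the sum of the merged weights.
merge 3/100 + 3/100 → 3/50
merge 3/50 + 7/100 → 13/100
merge 9/100 + 3/25 → 21/100
merge 13/100 + 9/50 → 31/100
merge 21/100 + 6/25 → 9/20
merge 6/25 + 31/100 → 11/20
merge 9/20 + 11/20 → 1
L = 3/50 + 13/100 + 21/100 + 31/100 + 9/20 + 11/20 + 1 = 271/100 = 2.71 bits/symbol.

2.71 bits/symbol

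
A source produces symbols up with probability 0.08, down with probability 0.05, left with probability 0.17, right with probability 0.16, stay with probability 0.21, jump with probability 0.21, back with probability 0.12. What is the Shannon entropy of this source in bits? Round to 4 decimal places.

H = −Σ pᵢ log₂ pᵢ.
−0.08·log₂(0.08) = 0.2915
−0.05·log₂(0.05) = 0.2161
−0.17·log₂(0.17) = 0.4346
−0.16·log₂(0.16) = 0.4230
−0.21·log₂(0.21) = 0.4728
−0.21·log₂(0.21) = 0.4728
−0.12·log₂(0.12) = 0.3671
Sum ≈ 2.6779 → 2.6779 bits.

2.6779 bits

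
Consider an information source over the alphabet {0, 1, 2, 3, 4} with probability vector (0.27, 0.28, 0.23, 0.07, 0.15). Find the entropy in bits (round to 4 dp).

2.1910 bits

H = −Σ pᵢ log₂ pᵢ.
−0.27·log₂(0.27) = 0.5100
−0.28·log₂(0.28) = 0.5142
−0.23·log₂(0.23) = 0.4877
−0.07·log₂(0.07) = 0.2686
−0.15·log₂(0.15) = 0.4105
Sum ≈ 2.1910 → 2.1910 bits.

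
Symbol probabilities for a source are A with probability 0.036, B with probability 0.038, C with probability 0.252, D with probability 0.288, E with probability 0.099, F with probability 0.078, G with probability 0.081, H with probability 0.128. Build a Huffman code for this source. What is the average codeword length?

Repeatedly combine the two least-probable nodes; the expected code length is the sum of the merged weights.
merge 9/250 + 19/500 → 37/500
merge 37/500 + 39/500 → 19/125
merge 81/1000 + 99/1000 → 9/50
merge 16/125 + 19/125 → 7/25
merge 9/50 + 63/250 → 54/125
merge 7/25 + 36/125 → 71/125
merge 54/125 + 71/125 → 1
L = 37/500 + 19/125 + 9/50 + 7/25 + 54/125 + 71/125 + 1 = 1343/500 = 2.686 bits/symbol.

2.686 bits/symbol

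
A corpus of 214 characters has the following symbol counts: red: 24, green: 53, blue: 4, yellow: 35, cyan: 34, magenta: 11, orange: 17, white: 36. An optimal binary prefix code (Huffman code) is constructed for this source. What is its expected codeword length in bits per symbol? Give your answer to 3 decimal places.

2.804 bits/symbol

Probabilities are the counts divided by 214.
Repeatedly combine the two least-probable nodes; the expected code length is the sum of the merged weights.
merge 2/107 + 11/214 → 15/214
merge 15/214 + 17/214 → 16/107
merge 12/107 + 16/107 → 28/107
merge 17/107 + 35/214 → 69/214
merge 18/107 + 53/214 → 89/214
merge 28/107 + 69/214 → 125/214
merge 89/214 + 125/214 → 1
L = 15/214 + 16/107 + 28/107 + 69/214 + 89/214 + 125/214 + 1 = 300/107 ≈ 2.804 bits/symbol.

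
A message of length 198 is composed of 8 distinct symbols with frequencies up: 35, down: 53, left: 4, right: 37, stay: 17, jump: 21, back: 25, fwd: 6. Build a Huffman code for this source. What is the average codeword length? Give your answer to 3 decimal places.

2.732 bits/symbol

Probabilities are the counts divided by 198.
Repeatedly combine the two least-probable nodes; the expected code length is the sum of the merged weights.
merge 2/99 + 1/33 → 5/99
merge 5/99 + 17/198 → 3/22
merge 7/66 + 25/198 → 23/99
merge 3/22 + 35/198 → 31/99
merge 37/198 + 23/99 → 83/198
merge 53/198 + 31/99 → 115/198
merge 83/198 + 115/198 → 1
L = 5/99 + 3/22 + 23/99 + 31/99 + 83/198 + 115/198 + 1 = 541/198 ≈ 2.732 bits/symbol.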